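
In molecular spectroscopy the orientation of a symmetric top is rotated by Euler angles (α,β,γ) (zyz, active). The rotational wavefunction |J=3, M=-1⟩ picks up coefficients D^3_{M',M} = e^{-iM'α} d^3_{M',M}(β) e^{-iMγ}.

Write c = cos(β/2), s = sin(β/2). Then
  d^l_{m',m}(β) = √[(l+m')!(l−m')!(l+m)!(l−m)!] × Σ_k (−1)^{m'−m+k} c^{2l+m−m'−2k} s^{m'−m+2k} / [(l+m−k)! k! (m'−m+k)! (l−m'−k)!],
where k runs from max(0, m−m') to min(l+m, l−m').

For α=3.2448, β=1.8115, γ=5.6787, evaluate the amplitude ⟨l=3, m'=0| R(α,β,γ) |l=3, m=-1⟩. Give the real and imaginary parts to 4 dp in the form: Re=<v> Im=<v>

D^3_{0,-1}(3.2448,1.8115,5.6787) = e^{-i·0·3.2448}·d^3_{0,-1}(1.8115)·e^{-i·-1·5.6787}. Compute d first:
Half-angle: c=0.617096, s=0.786888. N=√(6·6·2·24)=41.569219
The bounds max(0,m−m')=0 and min(l+m,l−m')=2 give 3 terms
  k=0: (−1)^1·41.5692/(12)·0.6171^5·0.7869^1 = -0.243930
  k=1: (−1)^2·41.5692/(4)·0.6171^3·0.7869^3 = +1.189894
  k=2: (−1)^3·41.5692/(12)·0.6171^1·0.7869^5 = -0.644924
d^3_{0,-1}(1.8115) = -0.243930 +1.189894 -0.644924 = +0.301040
Attach z-rotation phases: D = e^{-i(0)(3.2448)}·(+0.301040)·e^{-i(-1)(5.6787)} = +0.247694-0.171093i

Re=0.2477 Im=-0.1711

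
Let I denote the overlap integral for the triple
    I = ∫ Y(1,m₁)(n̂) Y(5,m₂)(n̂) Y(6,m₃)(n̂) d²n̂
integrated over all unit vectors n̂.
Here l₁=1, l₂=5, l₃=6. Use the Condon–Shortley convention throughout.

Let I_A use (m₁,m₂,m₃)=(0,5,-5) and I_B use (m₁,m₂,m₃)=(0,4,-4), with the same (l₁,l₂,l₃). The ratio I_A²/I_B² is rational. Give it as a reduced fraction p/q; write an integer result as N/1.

11/20

Same 1,5,6: normalisation and zero-m 3j drop out of the ratio.
A: Δ: 0! 2! 10! / 13! → 1/858; sum: t=0:+1/3628800 = 1/3628800; 3j²(1 5 6; 0 5 -5) = Δ·Π!·Σ² = 1/78  (sign -1)
B: Δ: 0! 2! 10! / 13! → 1/858; sum: t=0:+1/362880 = 1/362880; 3j²(1 5 6; 0 4 -4) = Δ·Π!·Σ² = 10/429  (sign +1)
I_A²/I_B² = (1/78)/(10/429) = 11/20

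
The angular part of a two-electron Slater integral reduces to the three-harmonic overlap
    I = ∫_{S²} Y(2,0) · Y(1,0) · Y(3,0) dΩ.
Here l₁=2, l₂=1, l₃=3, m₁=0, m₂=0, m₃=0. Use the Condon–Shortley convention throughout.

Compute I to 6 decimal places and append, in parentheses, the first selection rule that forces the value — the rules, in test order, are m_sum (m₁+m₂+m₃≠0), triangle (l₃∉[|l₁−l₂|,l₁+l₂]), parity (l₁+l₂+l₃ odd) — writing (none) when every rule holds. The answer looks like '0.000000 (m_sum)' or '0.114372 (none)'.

Rules hold: Σm=0, L=6 even, 1≤3≤3.
N = 5·3·7 = 105
Δ = 0!·4!·2!/7! = 1/105
Racah Σ t=0..0: t=0:+1/4 = 1/4
⇒ 3j(2 1 3; 0 0 0)² = 3/35, sgn -1
(m-triple is (0,0,0) — same symbol as above.)
4πI² = N·(3j₀)²·(3jₘ)² = 27/35
I = +1·√(0.771429/4π) = 0.24776670
No selection rule forces the value: the integral is nonzero (none).

0.247767 (none)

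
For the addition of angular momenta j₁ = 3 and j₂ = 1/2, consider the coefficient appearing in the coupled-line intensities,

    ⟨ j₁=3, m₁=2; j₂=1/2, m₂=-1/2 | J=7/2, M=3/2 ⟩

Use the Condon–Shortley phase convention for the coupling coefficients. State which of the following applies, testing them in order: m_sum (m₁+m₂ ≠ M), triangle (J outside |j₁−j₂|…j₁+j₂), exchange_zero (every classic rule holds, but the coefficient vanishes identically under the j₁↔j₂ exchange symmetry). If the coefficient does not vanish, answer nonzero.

nonzero

m-sum: m₁+m₂ = 2+(-1/2) = 3/2, M = 3/2  ✓
triangle: |j₁−j₂| = 5/2 ≤ J = 7/2 ≤ j₁+j₂ = 7/2  ✓
exchange: j₁≠j₂ or m₁≠m₂ — the exchange symmetry imposes no constraint here
value check: CG = +√(2/7) = +0.534522 ≠ 0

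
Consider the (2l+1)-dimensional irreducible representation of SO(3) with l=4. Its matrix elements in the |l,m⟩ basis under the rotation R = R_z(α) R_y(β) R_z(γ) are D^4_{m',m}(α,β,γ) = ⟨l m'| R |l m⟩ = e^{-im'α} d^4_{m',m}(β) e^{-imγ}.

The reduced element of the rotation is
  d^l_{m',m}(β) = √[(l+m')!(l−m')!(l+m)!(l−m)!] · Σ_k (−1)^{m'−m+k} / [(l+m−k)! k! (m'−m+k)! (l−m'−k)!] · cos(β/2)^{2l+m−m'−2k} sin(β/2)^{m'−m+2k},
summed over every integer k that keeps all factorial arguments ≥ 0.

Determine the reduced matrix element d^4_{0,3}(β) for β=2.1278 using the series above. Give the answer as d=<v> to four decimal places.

d^4_{0,3}(β=2.1278) via the finite sum:
With c≡cos(β/2)=0.485466 and s≡sin(β/2)=0.874255, N=[24·24·5040·1]^{1/2}=1703.830978
Admissible k: 3..4 (factorial args all ≥0)
  k=3: (−1)^0·1703.8310/(144)·0.4855^5·0.8743^3 = +0.213194
  k=4: (−1)^1·1703.8310/(144)·0.4855^3·0.8743^5 = -0.691405
d^4_{0,3}(2.1278) = +0.213194 -0.691405 = -0.478212

d=-0.4782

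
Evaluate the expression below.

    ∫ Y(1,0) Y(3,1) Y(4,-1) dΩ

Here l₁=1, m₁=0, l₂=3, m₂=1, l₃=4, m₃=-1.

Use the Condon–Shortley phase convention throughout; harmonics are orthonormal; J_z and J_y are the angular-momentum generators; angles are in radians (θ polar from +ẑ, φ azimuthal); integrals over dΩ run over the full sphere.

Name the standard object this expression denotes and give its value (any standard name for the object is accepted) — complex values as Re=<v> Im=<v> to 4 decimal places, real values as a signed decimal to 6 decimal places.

This is a Gaunt coefficient — the integral of a triple product of spherical harmonics over the sphere.
Checks pass: Σm=0; 8 even; l₃=4∈[2,4].
(2·1+1)(2·3+1)(2·4+1) = 189
Δ: 0! 2! 6! / 9! → 1/252
sum: t=0:+1/36 = 1/36
3j²(1 3 4; 0 0 0) = Δ·Π!·Σ² = 4/63  (sign +1)
sum: t=0:+1/48 = 1/48
3j²(1 3 4; 0 1 -1) = Δ·Π!·Σ² = 5/84  (sign -1)
combine: 4πI² = 189·4/63·5/84 = 5/7
take √, sign -1: I = -0.23841361

Gaunt coefficient, -0.238414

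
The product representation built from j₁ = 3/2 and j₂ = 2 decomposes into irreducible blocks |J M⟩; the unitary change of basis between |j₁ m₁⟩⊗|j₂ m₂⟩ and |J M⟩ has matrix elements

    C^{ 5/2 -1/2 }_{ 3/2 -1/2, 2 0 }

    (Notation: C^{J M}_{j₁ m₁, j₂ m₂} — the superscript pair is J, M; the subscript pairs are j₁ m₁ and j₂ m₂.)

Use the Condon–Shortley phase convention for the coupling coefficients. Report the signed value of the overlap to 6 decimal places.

−√(3/35) = -0.292770

j₁+j₂−J=1  J+j₁−j₂=2  J−j₁+j₂=3  j₁+j₂+J+1=7
(j₁±m₁, j₂±m₂, J±M) = (1,2,2,2,2,3)
P² = 48/35
sum k=0..1:
  [0] +1/4 = 1/4
  [1] −1/2 = -1/2
S = -1/4
C² = P²·S² = 3/35 ; C = -0.292770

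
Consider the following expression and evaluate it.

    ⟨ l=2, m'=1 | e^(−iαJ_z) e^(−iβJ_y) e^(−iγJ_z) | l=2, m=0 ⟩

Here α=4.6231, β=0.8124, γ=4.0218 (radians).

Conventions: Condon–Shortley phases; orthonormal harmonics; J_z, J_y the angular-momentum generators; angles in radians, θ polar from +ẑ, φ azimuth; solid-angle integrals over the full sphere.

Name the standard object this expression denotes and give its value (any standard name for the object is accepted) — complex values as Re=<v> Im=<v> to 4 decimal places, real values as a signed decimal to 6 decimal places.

Wigner D-matrix element, Re=0.0545 Im=-0.6090

This is a Wigner D-matrix element — the rotation-matrix element ⟨l m'| R(α,β,γ) |l m⟩ in the angular-momentum basis.
First d^2_{1,0}(β=0.8124), then the phase factors e^{-i(1)α} and e^{-i(0)γ}:
With c≡cos(β/2)=0.918629 and s≡sin(β/2)=0.395121, N=[6·1·2·2]^{1/2}=4.898979
The bounds max(0,m−m')=0 and min(l+m,l−m')=1 give 2 terms
  k=0: (−1)^1·4.8990/(2)·0.9186^3·0.3951^1 = -0.750285
  k=1: (−1)^2·4.8990/(2)·0.9186^1·0.3951^3 = +0.138806
d^2_{1,0}(0.8124) = -0.750285 +0.138806 = -0.611480
Phases: e^{-i·(1)·4.6231}=-0.089170+0.996016i, e^{-i·(0)·4.0218}=+1.000000+0.000000i ⇒ D=+0.054526-0.609044i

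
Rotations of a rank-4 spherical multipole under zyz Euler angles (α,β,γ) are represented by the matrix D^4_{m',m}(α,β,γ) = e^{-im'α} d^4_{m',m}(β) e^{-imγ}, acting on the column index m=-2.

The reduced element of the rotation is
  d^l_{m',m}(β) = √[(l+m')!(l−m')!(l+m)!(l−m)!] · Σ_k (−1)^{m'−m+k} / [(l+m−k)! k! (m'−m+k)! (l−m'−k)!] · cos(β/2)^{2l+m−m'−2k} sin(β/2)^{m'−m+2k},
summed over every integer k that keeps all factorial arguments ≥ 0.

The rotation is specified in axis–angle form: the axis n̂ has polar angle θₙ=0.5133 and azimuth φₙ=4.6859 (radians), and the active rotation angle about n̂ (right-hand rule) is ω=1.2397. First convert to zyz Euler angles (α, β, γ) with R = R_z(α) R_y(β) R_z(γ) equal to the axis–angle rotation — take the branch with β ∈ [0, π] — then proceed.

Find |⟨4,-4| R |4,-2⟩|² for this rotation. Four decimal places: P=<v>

Axis–angle → zyz. n̂ = (sinθₙcosφₙ, sinθₙsinφₙ, cosθₙ) = (-0.013006, -0.490882, +0.871129), ω = 1.2397.
R = I cosω + sinω [n̂]ₓ + (1−cosω) n̂n̂ᵀ gives
  R = [+0.325194, -0.819506, -0.471868; +0.828124, +0.487712, -0.276311; +0.456574, -0.300910, +0.837253]
β = atan2(√(R₁₃²+R₂₃²), R₃₃) = 0.578556; α = atan2(R₂₃, R₁₃) mod 2π = 3.671333; γ = atan2(R₃₂, −R₃₁) mod 2π = 3.724311
Split into d^4_{-4,-2}(β=0.5786) × two z-phases.
c=cos(0.578556/2)=0.958450, s=sin(0.578556/2)=0.285260; N=√[1·40320·2·720]=7619.763776
The bounds max(0,m−m')=2 and min(l+m,l−m')=2 give 1 term
  k=2: (−1)^0·7619.7638/(1440)·0.9585^6·0.2853^2 = +0.333794
d^4_{-4,-2}(0.5786) = +0.333794
|D^4_{-4,-2}|² = |d^4_{-4,-2}(β)|² = (+0.333794)² = 0.111418 (the z-rotation phases have unit modulus)

P=0.1114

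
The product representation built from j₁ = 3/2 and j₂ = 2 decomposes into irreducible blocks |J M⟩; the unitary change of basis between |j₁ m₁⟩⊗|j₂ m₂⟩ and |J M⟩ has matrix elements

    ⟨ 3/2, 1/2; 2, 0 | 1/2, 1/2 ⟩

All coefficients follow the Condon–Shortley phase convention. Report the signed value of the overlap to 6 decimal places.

−√(1/5) = -0.447214

√[2·3!0!1!/5! · 2!1!2!2!1!0!] = √(4/5)
  +(−1)^1/∏(1,2,0,1,0,0)! = -1/2  (running -1/2)
⟨..|..⟩ = √(4/5)·(-1/2) = -0.447214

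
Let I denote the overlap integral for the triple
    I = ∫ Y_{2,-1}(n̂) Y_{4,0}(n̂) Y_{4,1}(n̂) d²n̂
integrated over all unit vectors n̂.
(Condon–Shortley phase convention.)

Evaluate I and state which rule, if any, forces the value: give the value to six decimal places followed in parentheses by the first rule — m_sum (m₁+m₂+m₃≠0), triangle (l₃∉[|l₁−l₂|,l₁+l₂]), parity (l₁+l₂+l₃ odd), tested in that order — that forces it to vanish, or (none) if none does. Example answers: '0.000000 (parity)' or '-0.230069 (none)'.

Checks pass: Σm=0; 10 even; l₃=4∈[2,6].
(2·2+1)(2·4+1)(2·4+1) = 405
Δ: 2! 2! 6! / 11! → 1/13860
sum: t=0:+1/192 t=1:−1/36 t=2:+1/192 = -5/288
3j²(2 4 4; 0 0 0) = Δ·Π!·Σ² = 20/693  (sign -1)
sum: t=1:−1/72 t=2:+1/96 = -1/288
3j²(2 4 4; -1 0 1) = Δ·Π!·Σ² = 1/462  (sign +1)
combine: 4πI² = 405·20/693·1/462 = 150/5929
take √, sign -1: I = -0.04486937
No selection rule forces the value: the integral is nonzero (none).

-0.044869 (none)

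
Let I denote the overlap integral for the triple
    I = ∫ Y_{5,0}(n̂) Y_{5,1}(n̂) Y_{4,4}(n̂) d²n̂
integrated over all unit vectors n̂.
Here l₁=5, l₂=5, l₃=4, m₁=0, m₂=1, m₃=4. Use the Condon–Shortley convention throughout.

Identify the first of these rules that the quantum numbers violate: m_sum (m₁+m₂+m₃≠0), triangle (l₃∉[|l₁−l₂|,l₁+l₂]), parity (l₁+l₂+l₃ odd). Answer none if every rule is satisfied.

m_sum

Σmᵢ = 5  ✗
l₃∈[|l₁−l₂|,l₁+l₂]=[0,10], have l₃=4
Σlᵢ = 14 ⇒ even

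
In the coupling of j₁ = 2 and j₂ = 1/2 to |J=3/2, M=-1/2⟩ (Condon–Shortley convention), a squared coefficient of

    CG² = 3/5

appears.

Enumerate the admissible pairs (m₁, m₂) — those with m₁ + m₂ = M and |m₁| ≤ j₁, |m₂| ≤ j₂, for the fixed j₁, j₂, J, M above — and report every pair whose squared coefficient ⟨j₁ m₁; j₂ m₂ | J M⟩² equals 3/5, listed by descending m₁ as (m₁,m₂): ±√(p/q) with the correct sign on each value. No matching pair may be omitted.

(-1,1/2): −√(3/5)

Admissible pairs with m₁+m₂ = M = -1/2: (-1,1/2), (0,-1/2)
  (m₁,m₂)=(0,-1/2): CG² = 2/5, CG = +√(2/5)
  (m₁,m₂)=(-1,1/2): CG² = 3/5, CG = −√(3/5)   ← matches the target
Pairs with CG² = 3/5: (-1,1/2): −√(3/5)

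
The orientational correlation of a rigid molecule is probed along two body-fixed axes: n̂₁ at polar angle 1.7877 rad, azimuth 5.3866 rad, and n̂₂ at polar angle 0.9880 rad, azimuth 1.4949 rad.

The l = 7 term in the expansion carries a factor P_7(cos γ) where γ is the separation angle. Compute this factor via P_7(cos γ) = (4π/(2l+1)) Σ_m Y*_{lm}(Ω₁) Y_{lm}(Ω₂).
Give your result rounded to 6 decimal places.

Addition theorem: P_7(cos γ) = (4π/15) Σ_m Y*_{lm}(Ω₁) Y_{lm}(Ω₂), m = −7…7:
  term(m=-7) = -0.03072 + 0.05143j   from Y*(Ω₁)=0.42356 + 0.00300j, Y(Ω₂)=-0.07165 + 0.12194j
  term(m=-6) = 0.02560 + 0.11911j   from Y*(Ω₁)=-0.21609 - 0.27438j, Y(Ω₂)=-0.31328 - 0.15341j
  term(m=-5) = -0.04652 - 0.03244j   from Y*(Ω₁)=0.02950 - 0.12629j, Y(Ω₂)=0.16201 - 0.40623j
  term(m=-4) = -0.06276 + 0.00892j   from Y*(Ω₁)=-0.31093 + 0.14819j, Y(Ω₂)=0.17562 + 0.05502j
  term(m=-3) = -0.00404 + 0.00500j   from Y*(Ω₁)=-0.02318 - 0.01125j, Y(Ω₂)=0.05627 - 0.24286j
  term(m=-2) = 0.00722 + 0.10208j   from Y*(Ω₁)=0.07232 + 0.31986j, Y(Ω₂)=0.30849 + 0.04719j
  term(m=-1) = -0.00136 - 0.00127j   from Y*(Ω₁)=0.00908 - 0.01137j, Y(Ω₂)=0.00970 - 0.12754j
  term(m=+0) = 0.10566 + 0.00000j   from Y*(Ω₁)=0.32116 + 0.00000j, Y(Ω₂)=0.32898 + 0.00000j
  term(m=+1) = -0.00136 + 0.00127j   from Y*(Ω₁)=-0.00908 - 0.01137j, Y(Ω₂)=-0.00970 - 0.12754j
  term(m=+2) = 0.00722 - 0.10208j   from Y*(Ω₁)=0.07232 - 0.31986j, Y(Ω₂)=0.30849 - 0.04719j
  term(m=+3) = -0.00404 - 0.00500j   from Y*(Ω₁)=0.02318 - 0.01125j, Y(Ω₂)=-0.05627 - 0.24286j
  term(m=+4) = -0.06276 - 0.00892j   from Y*(Ω₁)=-0.31093 - 0.14819j, Y(Ω₂)=0.17562 - 0.05502j
  term(m=+5) = -0.04652 + 0.03244j   from Y*(Ω₁)=-0.02950 - 0.12629j, Y(Ω₂)=-0.16201 - 0.40623j
  term(m=+6) = 0.02560 - 0.11911j   from Y*(Ω₁)=-0.21609 + 0.27438j, Y(Ω₂)=-0.31328 + 0.15341j
  term(m=+7) = -0.03072 - 0.05143j   from Y*(Ω₁)=-0.42356 + 0.00300j, Y(Ω₂)=0.07165 + 0.12194j
Accumulated sum -0.11949 - 0.00000j; after 4π/(2l+1) scaling, -0.10010 - 0.00000j ⇒ P_7 = -0.100100

-0.100100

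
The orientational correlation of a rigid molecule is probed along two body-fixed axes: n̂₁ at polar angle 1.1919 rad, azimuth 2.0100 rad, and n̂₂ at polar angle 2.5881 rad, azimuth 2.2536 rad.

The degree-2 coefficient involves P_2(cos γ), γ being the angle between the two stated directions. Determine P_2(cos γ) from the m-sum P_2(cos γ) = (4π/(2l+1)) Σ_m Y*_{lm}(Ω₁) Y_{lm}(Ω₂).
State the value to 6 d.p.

-0.461939

Addition theorem: P_2(cos γ) = (4π/5) Σ_m Y*_{lm}(Ω₁) Y_{lm}(Ω₂), m = −2…2:
  term(m=-2) = +0.031447-0.016661i   from Y*(Ω₁)=-0.212850-0.256644i, Y(Ω₂)=-0.021748+0.104496i
  term(m=-1) = -0.089011+0.022122i   from Y*(Ω₁)=-0.112893+0.240296i, Y(Ω₂)=+0.217979+0.268015i
  term(m=+0) = -0.068672-0.000000i   from Y*(Ω₁)=-0.185934-0.000000i, Y(Ω₂)=+0.369336+0.000000i
  term(m=+1) = -0.089011-0.022122i   from Y*(Ω₁)=+0.112893+0.240296i, Y(Ω₂)=-0.217979+0.268015i
  term(m=+2) = +0.031447+0.016661i   from Y*(Ω₁)=-0.212850+0.256644i, Y(Ω₂)=-0.021748-0.104496i
Total Σ_m = -0.183800+0.000000i. Multiply by 2.513274: -0.461939+0.000000i. P_2(cos γ) = -0.461939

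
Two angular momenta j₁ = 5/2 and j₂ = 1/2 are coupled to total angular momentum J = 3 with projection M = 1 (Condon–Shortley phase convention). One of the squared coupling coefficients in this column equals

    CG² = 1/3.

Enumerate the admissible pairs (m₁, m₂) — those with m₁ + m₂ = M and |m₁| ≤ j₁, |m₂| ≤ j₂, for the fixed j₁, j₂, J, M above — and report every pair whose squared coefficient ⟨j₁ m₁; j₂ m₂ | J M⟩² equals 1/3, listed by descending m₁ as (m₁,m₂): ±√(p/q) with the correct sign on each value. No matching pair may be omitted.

(3/2,-1/2): +√(1/3)

Admissible pairs with m₁+m₂ = M = 1: (1/2,1/2), (3/2,-1/2)
  (m₁,m₂)=(3/2,-1/2): CG² = 1/3, CG = +√(1/3)   ← matches the target
  (m₁,m₂)=(1/2,1/2): CG² = 2/3, CG = +√(2/3)
Pairs with CG² = 1/3: (3/2,-1/2): +√(1/3)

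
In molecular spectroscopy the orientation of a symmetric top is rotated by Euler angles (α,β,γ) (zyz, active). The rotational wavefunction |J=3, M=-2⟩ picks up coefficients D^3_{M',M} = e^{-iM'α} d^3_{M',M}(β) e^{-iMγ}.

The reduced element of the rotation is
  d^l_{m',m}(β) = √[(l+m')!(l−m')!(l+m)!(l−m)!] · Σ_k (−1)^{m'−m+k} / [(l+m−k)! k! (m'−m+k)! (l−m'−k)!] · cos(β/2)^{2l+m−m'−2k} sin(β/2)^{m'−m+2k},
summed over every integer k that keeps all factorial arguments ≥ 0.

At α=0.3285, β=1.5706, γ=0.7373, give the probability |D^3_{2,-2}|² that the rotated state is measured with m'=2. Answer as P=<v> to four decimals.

P=0.2500

First d^3_{2,-2}(β=1.5706), then the phase factors e^{-i(2)α} and e^{-i(-2)γ}:
Half-angle: c=0.707176, s=0.707037. N=√(120·1·1·120)=120.000000
k: max(0,(-2)−(2))=0 … min(3+(-2),3−(2))=1
  k=0: (−1)^4·120.0000/(24)·0.7072^2·0.7070^4 = +0.624877
  k=1: (−1)^5·120.0000/(120)·0.7072^0·0.7070^6 = -0.124926
d^3_{2,-2}(1.5706) = +0.624877 -0.124926 = +0.499951
|D^3_{2,-2}|² = |d^3_{2,-2}(β)|² = (+0.499951)² = 0.249951 (the z-rotation phases have unit modulus)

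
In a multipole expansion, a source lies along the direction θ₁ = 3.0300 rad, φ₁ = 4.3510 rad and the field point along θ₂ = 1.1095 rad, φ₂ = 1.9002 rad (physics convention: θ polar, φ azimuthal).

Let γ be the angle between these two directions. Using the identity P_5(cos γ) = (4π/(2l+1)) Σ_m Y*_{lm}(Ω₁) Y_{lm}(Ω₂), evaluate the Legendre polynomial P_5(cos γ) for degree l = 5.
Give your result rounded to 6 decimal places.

-0.045964

Addition theorem: P_5(cos γ) = (4π/11) Σ_m Y*_{lm}(Ω₁) Y_{lm}(Ω₂), m = −5…5:
  m=-5: (-0.000008+0.000002i) × (-0.266471+0.020350i) = +0.000002-0.000001i  (running Σ = +0.000002-0.000001i)
  m=-4: (-0.000028+0.000223i) × (+0.105222-0.406681i) = +0.000088+0.000035i  (running Σ = +0.000090+0.000034i)
  m=-3: (+0.003331+0.001762i) × (+0.162440+0.107027i) = +0.000352+0.000643i  (running Σ = +0.000442+0.000677i)
  m=-2: (+0.030746-0.027118i) × (+0.194019-0.150208i) = +0.001892-0.009880i  (running Σ = +0.002334-0.009203i)
  m=-1: (-0.096549-0.255428i) × (+0.088082+0.257656i) = +0.057308-0.047375i  (running Σ = +0.059642-0.056578i)
  m=0: (-0.850195-0.000000i) × (+0.187627+0.000000i) = -0.159519-0.000000i  (running Σ = -0.099877-0.056578i)
  m=1: (+0.096549-0.255428i) × (-0.088082+0.257656i) = +0.057308+0.047375i  (running Σ = -0.042569-0.009203i)
  m=2: (+0.030746+0.027118i) × (+0.194019+0.150208i) = +0.001892+0.009880i  (running Σ = -0.040677+0.000677i)
  m=3: (-0.003331+0.001762i) × (-0.162440+0.107027i) = +0.000352-0.000643i  (running Σ = -0.040324+0.000034i)
  m=4: (-0.000028-0.000223i) × (+0.105222+0.406681i) = +0.000088-0.000035i  (running Σ = -0.040237-0.000001i)
  m=5: (+0.000008+0.000002i) × (+0.266471+0.020350i) = +0.000002+0.000001i  (running Σ = -0.040235+0.000000i)
Accumulated sum -0.040235+0.000000i; after 4π/(2l+1) scaling, -0.045964+0.000000i ⇒ P_5 = -0.045964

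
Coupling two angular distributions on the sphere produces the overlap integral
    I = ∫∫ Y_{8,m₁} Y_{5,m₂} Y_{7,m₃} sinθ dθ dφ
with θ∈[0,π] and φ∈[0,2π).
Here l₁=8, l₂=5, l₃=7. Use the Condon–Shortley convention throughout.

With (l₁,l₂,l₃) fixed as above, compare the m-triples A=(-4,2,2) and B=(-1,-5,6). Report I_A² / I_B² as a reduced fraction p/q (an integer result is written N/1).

Shared (l₁,l₂,l₃)=(8,5,7): N and (l;000)² cancel in I_A²/I_B².
A: Δ = 6!·10!·4!/21! = 1/814773960; Racah Σ t=3..6: t=3:−1/313528320 t=4:+1/23224320 t=5:−1/14515200 t=6:+1/74649600 = -7/447897600; ⇒ 3j(8 5 7; -4 2 2)² = 343/75582, sgn +1
B: Δ = 6!·10!·4!/21! = 1/814773960; Racah Σ t=0..0: t=0:+1/6270566400 = 1/6270566400; ⇒ 3j(8 5 7; -1 -5 6)² = 5/3876, sgn -1
I_A²/I_B² = (343/75582)/(5/3876) = 686/195

686/195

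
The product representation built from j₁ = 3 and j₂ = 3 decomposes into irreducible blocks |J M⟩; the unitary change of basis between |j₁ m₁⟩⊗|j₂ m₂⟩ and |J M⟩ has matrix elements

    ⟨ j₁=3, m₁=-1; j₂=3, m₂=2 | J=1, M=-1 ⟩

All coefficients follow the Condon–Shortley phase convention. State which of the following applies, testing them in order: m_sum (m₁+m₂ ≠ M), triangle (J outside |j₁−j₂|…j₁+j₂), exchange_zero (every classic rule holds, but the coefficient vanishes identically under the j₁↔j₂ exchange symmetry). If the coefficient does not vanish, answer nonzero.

m_sum

m-sum: m₁+m₂ = -1+2 = 1, M = -1  ✗ ⇒ coefficient is 0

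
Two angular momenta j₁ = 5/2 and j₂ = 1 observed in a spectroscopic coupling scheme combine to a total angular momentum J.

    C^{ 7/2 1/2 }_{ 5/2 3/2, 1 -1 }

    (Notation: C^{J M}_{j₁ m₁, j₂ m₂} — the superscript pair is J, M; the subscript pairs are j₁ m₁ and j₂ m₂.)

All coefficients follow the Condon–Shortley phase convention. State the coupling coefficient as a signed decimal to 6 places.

√[8·0!5!2!/8! · 4!1!0!2!4!3!] = √(2304/7)
  +(−1)^0/∏(0,0,1,0,4,2)! = 1/48  (running 1/48)
⟨..|..⟩ = √(2304/7)·(1/48) = +0.377964

+√(1/7) = +0.377964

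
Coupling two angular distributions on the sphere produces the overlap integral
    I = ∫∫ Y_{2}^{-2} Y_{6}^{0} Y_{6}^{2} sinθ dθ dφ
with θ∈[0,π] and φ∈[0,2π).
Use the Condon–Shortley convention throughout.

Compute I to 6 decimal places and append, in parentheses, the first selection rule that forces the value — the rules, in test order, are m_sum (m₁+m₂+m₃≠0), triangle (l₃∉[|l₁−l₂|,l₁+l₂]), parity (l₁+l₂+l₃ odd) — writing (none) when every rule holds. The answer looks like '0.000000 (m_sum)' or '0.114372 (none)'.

-0.191909 (none)

m-sum 0 ✓  L=14 even ✓  4≤6≤8 ✓
Π(2lᵢ+1) = 5×13×13 = 845
triangle coeff Δ(2,6,6) = 1/90090
Σ_t [0,2]: t=0:+1/69120 t=1:−1/14400 t=2:+1/69120 = -7/172800
(3j)²=14/715 [(2 6 6; 0 0 0)], sign=-1
Σ_t [2,2]: t=2:+1/69120 = 1/69120
(3j)²=4/143 [(2 6 6; -2 0 2)], sign=+1
⇒ 4πI² = 56/121
I = (-1)√(56/121/(4π)) = -0.19190947
No selection rule forces the value: the integral is nonzero (none).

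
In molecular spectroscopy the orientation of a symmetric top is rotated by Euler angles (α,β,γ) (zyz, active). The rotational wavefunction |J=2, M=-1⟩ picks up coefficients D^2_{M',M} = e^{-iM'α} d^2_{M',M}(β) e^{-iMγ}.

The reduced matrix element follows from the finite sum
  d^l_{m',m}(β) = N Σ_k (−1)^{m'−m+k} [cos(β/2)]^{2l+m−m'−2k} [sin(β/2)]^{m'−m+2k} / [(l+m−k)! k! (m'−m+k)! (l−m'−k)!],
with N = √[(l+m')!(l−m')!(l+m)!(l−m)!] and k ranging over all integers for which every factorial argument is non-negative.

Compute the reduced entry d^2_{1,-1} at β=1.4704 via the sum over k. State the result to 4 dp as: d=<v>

d=0.5401

d^2_{1,-1}(β=1.4704) via the finite sum:
Half-angle: c=0.741697, s=0.670736. N=√(6·1·1·6)=6.000000
k∈{0,1} keeps every argument non-negative
  k=0: (−1)^2·6.0000/(2)·0.7417^2·0.6707^2 = +0.742466
  k=1: (−1)^3·6.0000/(6)·0.7417^0·0.6707^4 = -0.202398
d^2_{1,-1}(1.4704) = +0.742466 -0.202398 = +0.540068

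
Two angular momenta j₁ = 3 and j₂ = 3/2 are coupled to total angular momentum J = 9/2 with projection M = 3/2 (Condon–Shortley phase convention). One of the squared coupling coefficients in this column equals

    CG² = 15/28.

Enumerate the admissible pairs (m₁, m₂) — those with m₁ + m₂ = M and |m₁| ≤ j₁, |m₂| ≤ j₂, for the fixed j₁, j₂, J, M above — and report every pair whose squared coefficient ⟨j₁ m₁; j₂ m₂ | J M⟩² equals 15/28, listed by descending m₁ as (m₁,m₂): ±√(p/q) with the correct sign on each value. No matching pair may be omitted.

(1,1/2): +√(15/28)

Admissible pairs with m₁+m₂ = M = 3/2: (0,3/2), (1,1/2), (2,-1/2), (3,-3/2)
  (m₁,m₂)=(3,-3/2): CG² = 1/84, CG = +√(1/84)
  (m₁,m₂)=(2,-1/2): CG² = 3/14, CG = +√(3/14)
  (m₁,m₂)=(1,1/2): CG² = 15/28, CG = +√(15/28)   ← matches the target
  (m₁,m₂)=(0,3/2): CG² = 5/21, CG = +√(5/21)
Pairs with CG² = 15/28: (1,1/2): +√(15/28)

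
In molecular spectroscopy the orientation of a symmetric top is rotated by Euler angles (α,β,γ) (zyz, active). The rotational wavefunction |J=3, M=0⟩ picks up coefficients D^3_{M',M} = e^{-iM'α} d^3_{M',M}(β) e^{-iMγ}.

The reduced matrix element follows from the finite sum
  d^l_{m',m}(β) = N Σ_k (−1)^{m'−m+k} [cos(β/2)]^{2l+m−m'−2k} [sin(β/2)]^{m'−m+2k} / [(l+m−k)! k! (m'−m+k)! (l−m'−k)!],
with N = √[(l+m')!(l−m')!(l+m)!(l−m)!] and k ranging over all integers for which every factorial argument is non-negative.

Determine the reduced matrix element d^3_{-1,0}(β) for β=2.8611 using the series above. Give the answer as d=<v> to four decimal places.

d^3_{-1,0}(β=2.8611) via the finite sum:
With c≡cos(β/2)=0.139787 and s≡sin(β/2)=0.990182, N=[2·24·6·6]^{1/2}=41.569219
Admissible k: 1..3 (factorial args all ≥0)
  k=1: (−1)^0·41.5692/(12)·0.1398^5·0.9902^1 = +0.000183
  k=2: (−1)^1·41.5692/(4)·0.1398^3·0.9902^3 = -0.027559
  k=3: (−1)^2·41.5692/(12)·0.1398^1·0.9902^5 = +0.460927
d^3_{-1,0}(2.8611) = +0.000183 -0.027559 +0.460927 = +0.433551

d=0.4336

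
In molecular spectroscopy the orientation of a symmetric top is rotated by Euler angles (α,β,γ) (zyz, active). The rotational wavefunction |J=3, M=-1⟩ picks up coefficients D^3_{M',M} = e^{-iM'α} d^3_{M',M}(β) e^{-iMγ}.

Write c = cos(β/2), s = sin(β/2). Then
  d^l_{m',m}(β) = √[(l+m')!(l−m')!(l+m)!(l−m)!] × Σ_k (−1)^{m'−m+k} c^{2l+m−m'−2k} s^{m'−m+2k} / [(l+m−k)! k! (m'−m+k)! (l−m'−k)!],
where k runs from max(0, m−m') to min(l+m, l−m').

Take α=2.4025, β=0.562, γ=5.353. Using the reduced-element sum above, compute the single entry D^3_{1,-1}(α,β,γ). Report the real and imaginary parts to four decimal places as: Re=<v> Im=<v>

Split into d^3_{1,-1}(β=0.5620) × two z-phases.
With c≡cos(β/2)=0.960779 and s≡sin(β/2)=0.277317, N=[24·2·2·24]^{1/2}=48.000000
k∈{0,1,2} keeps every argument non-negative
  k=0: (−1)^2·48.0000/(8)·0.9608^4·0.2773^2 = +0.393184
  k=1: (−1)^3·48.0000/(6)·0.9608^2·0.2773^4 = -0.043676
  k=2: (−1)^4·48.0000/(48)·0.9608^0·0.2773^6 = +0.000455
d^3_{1,-1}(0.5620) = +0.393184 -0.043676 +0.000455 = +0.349963
Attach z-rotation phases: D = e^{-i(1)(2.4025)}·(+0.349963)·e^{-i(-1)(5.3530)} = -0.343593+0.066469i

Re=-0.3436 Im=0.0665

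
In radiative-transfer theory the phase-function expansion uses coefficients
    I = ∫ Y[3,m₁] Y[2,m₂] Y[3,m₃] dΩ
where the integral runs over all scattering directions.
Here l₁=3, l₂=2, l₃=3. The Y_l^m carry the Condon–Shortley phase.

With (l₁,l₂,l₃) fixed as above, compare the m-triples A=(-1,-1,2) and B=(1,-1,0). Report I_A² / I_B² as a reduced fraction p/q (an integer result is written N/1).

15/2

Same 3,2,3: normalisation and zero-m 3j drop out of the ratio.
A: Δ: 2! 4! 2! / 9! → 1/3780; sum: t=0:+1/48 t=1:−1/12 = -1/16; 3j²(3 2 3; -1 -1 2) = Δ·Π!·Σ² = 1/28  (sign +1)
B: Δ: 2! 4! 2! / 9! → 1/3780; sum: t=0:+1/8 t=1:−1/12 = 1/24; 3j²(3 2 3; 1 -1 0) = Δ·Π!·Σ² = 1/210  (sign -1)
I_A²/I_B² = (1/28)/(1/210) = 15/2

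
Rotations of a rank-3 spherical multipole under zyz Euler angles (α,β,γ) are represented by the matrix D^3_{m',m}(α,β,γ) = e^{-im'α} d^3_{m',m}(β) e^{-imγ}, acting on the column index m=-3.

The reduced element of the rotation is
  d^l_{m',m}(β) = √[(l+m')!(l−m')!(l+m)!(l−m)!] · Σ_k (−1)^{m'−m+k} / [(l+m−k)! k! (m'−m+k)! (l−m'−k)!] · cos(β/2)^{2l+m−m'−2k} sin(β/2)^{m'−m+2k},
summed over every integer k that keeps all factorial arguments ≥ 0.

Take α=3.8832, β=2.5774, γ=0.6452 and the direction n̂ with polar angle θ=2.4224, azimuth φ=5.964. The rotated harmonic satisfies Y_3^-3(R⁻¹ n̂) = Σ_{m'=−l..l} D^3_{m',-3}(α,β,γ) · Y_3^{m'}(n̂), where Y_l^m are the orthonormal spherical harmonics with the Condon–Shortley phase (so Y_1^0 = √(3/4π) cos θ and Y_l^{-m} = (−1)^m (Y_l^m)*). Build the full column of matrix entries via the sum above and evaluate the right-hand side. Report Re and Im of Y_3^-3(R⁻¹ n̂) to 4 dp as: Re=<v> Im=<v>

Need the full column D^3_{m',-3} for m'=−3..3 at α=3.8832, β=2.5774, γ=0.6452.
cos(β/2)=0.278370, sin(β/2)=0.960474
d^3_{-3,-3}: single k=0 term ⇒ +0.000465;  D = +0.000244+0.000396i
d^3_{-2,-3}: single k=0 term ⇒ -0.003933;  D = +0.003782+0.001076i
d^3_{-1,-3}: single k=0 term ⇒ +0.021454;  D = +0.019182-0.009609i
d^3_{0,-3}: single k=0 term ⇒ -0.085475;  D = +0.030494-0.079850i
d^3_{1,-3}: single k=0 term ⇒ +0.255407;  D = -0.093977-0.237489i
d^3_{2,-3}: single k=0 term ⇒ -0.557347;  D = -0.501282-0.243623i
d^3_{3,-3}: single k=0 term ⇒ +0.785080;  D = -0.752472+0.223910i
Y_3^{m'}(θ=2.4224,φ=5.964) and Σ D·Y over m':
  (+0.0002+0.0004i)·(+0.0687+0.0975i)  (+0.0038+0.0011i)·(-0.2680-0.1988i)  (+0.0192-0.0096i)·(+0.3699+0.1223i)  (+0.0305-0.0798i)·(+0.0477+0.0000i)  (-0.0940-0.2375i)·(-0.3699+0.1223i)  (-0.5013-0.2436i)·(-0.2680+0.1988i)  (-0.7525+0.2239i)·(-0.0687+0.0975i)
Y_3^-3(R⁻¹ n̂) = +0.285293-0.052805i

Re=0.2853 Im=-0.0528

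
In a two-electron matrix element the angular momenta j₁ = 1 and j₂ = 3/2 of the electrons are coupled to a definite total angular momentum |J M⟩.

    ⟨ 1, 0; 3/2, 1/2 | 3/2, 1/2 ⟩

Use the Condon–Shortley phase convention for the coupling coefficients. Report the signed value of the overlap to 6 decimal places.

-0.258199

triangle: 1!×1!×2!/5! = 2/120
(j±m)!: 1!×1!×2!×1!×2!×1! = 4
prefactor² = (2J+1)×Δ×N² = 4/15
  k=0: +1/(0!×1!×1!×2!×0!×0!) = 1/2
  k=1: −1/(1!×0!×0!×1!×1!×1!) = -1
Σ = -1/2  ⇒  CG² = 4/15×(-1/2)² = 1/15
CG = −√(1/15) = -0.258199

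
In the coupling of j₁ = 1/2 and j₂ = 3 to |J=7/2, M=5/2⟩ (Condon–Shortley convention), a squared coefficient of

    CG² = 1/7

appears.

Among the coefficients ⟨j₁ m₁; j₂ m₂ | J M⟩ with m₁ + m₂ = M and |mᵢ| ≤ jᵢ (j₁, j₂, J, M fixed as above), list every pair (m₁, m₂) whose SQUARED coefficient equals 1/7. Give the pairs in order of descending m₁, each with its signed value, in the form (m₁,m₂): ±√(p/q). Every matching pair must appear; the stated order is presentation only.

(-1/2,3): +√(1/7)

Admissible pairs with m₁+m₂ = M = 5/2: (-1/2,3), (1/2,2)
  (m₁,m₂)=(1/2,2): CG² = 6/7, CG = +√(6/7)
  (m₁,m₂)=(-1/2,3): CG² = 1/7, CG = +√(1/7)   ← matches the target
Pairs with CG² = 1/7: (-1/2,3): +√(1/7)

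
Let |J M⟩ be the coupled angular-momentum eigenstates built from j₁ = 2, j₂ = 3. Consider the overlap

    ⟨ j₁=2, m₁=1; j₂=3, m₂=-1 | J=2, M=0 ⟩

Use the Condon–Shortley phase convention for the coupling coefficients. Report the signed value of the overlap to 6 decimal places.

−√(1/7) = -0.377964

triangle: 3!·1!·3!/8! = 36/40320
(j±m)!: 3!·1!·2!·4!·2!·2! = 1152
prefactor² = (2J+1)·Δ·N² = 36/7
  k=0: +1/(0!·3!·1!·2!·0!·1!) = 1/12
  k=1: −1/(1!·2!·0!·1!·1!·2!) = -1/4
Σ = -1/6  ⇒  CG² = 36/7·(-1/6)² = 1/7
CG = −√(1/7) = -0.377964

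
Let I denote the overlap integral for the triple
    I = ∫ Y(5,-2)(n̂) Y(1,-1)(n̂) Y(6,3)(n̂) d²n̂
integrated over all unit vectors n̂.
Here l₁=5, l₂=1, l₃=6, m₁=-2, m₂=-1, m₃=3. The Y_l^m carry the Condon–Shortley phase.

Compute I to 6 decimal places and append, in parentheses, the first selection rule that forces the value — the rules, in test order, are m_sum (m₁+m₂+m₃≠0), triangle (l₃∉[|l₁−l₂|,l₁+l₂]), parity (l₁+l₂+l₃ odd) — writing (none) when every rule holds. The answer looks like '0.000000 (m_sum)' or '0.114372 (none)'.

-0.245154 (none)

m-sum 0 ✓  L=12 even ✓  4≤6≤6 ✓
Π(2lᵢ+1) = 11×3×13 = 429
triangle coeff Δ(5,1,6) = 1/858
Σ_t [0,0]: t=0:+1/14400 = 1/14400
(3j)²=6/143 [(5 1 6; 0 0 0)], sign=+1
Σ_t [0,0]: t=0:+1/60480 = 1/60480
(3j)²=6/143 [(5 1 6; -2 -1 3)], sign=-1
⇒ 4πI² = 108/143
I = (-1)√(108/143/(4π)) = -0.24515397
No selection rule forces the value: the integral is nonzero (none).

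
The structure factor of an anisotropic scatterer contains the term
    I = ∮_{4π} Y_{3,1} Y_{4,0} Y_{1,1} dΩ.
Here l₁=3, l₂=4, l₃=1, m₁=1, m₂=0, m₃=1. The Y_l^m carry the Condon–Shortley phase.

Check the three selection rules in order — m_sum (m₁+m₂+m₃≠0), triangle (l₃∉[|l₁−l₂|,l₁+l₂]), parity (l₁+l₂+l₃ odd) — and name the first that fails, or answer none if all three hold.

m₁+m₂+m₃ = 1 + 0 + 1 = 2  ✗
triangle: |3−4|=1 ≤ l₃=1 ≤ 3+4=7
parity: l₁+l₂+l₃ = 8 is even

m_sum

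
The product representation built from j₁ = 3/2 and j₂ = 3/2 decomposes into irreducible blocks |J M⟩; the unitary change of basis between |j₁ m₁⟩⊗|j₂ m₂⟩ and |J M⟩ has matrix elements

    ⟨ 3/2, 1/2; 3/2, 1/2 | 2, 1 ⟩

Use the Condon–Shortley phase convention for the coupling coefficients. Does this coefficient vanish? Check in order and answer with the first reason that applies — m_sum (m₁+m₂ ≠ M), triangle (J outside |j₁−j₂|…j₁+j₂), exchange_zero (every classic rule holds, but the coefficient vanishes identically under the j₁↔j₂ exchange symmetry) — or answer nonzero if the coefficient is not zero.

exchange_zero

m-sum: m₁+m₂ = 1/2+1/2 = 1, M = 1  ✓
triangle: |j₁−j₂| = 0 ≤ J = 2 ≤ j₁+j₂ = 3  ✓
exchange: j₁=j₂ and m₁=m₂, and (−1)^(j₁+j₂−J) = (−1)^1 = −1 forces ⟨j₁m₁;j₂m₂|JM⟩ = −⟨j₂m₂;j₁m₁|JM⟩ = −⟨j₁m₁;j₂m₂|JM⟩ ⇒ the coefficient vanishes identically
Racah sum check: Σ_k collapses to 0 ⇒ CG = 0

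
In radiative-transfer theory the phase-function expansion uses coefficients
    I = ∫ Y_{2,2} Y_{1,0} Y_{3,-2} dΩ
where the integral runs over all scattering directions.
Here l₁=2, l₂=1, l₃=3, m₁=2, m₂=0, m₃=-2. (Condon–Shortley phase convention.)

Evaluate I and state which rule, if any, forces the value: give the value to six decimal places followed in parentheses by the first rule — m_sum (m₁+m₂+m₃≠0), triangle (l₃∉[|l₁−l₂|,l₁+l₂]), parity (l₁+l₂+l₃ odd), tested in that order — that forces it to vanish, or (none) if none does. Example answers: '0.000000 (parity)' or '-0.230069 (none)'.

0.184674 (none)

Checks pass: Σm=0; 6 even; l₃=3∈[1,3].
(2·2+1)(2·1+1)(2·3+1) = 105
Δ: 0! 4! 2! / 7! → 1/105
sum: t=0:+1/4 = 1/4
3j²(2 1 3; 0 0 0) = Δ·Π!·Σ² = 3/35  (sign -1)
sum: t=0:+1/24 = 1/24
3j²(2 1 3; 2 0 -2) = Δ·Π!·Σ² = 1/21  (sign -1)
combine: 4πI² = 105·3/35·1/21 = 3/7
take √, sign +1: I = 0.18467439
No selection rule forces the value: the integral is nonzero (none).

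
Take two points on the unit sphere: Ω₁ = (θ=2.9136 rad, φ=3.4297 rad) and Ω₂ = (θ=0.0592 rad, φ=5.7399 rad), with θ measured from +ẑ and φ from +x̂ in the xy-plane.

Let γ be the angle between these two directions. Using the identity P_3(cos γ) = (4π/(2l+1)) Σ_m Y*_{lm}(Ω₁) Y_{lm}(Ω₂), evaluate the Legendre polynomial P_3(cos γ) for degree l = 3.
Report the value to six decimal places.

Summing Y*_{l m}(θ₁,φ₁)·Y_{l m}(θ₂,φ₂) over m ∈ [−3, 3]; prefactor 4π/(2·3+1) = 1.795196:
  m=-3: (-0.003127, -0.003664) × (-0.000005, 0.000086) = (0.000000, -0.000000)  (running Σ = (0.000000, -0.000000))
  m=-2: (-0.042646, -0.027710) × (0.001662, 0.003161) = (0.000017, -0.000181)  (running Σ = (0.000017, -0.000181))
  m=-1: (-0.262252, -0.077719) × (0.065185, 0.039366) = (-0.014036, -0.015390)  (running Σ = (-0.014018, -0.015571))
  m=0: (-0.634184, -0.000000) × (0.738525, 0.000000) = (-0.468361, -0.000000)  (running Σ = (-0.482380, -0.015571))
  m=1: (0.262252, -0.077719) × (-0.065185, 0.039366) = (-0.014036, 0.015390)  (running Σ = (-0.496415, -0.000181))
  m=2: (-0.042646, 0.027710) × (0.001662, -0.003161) = (0.000017, 0.000181)  (running Σ = (-0.496398, -0.000000))
  m=3: (0.003127, -0.003664) × (0.000005, 0.000086) = (0.000000, 0.000000)  (running Σ = (-0.496398, -0.000000))
Σ over m = (-0.496398, -0.000000); ×(4π/7) → (-0.891132, -0.000000). Real part: -0.891132

-0.891132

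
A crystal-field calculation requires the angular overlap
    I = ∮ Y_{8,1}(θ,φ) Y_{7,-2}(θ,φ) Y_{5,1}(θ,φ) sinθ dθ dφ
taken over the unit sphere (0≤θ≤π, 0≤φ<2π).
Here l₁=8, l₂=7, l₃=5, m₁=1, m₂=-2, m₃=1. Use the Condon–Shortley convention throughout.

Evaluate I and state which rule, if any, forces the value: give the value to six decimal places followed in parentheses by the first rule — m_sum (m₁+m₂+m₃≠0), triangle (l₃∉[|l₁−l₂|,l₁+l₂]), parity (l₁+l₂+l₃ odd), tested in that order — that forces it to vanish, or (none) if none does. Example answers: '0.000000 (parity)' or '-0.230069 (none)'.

m-sum 0 ✓  L=20 even ✓  1≤5≤15 ✓
Π(2lᵢ+1) = 17×15×11 = 2805
triangle coeff Δ(8,7,5) = 1/814773960
Σ_t [3,7]: t=3:−1/87091200 t=4:+1/4976640 t=5:−1/2073600 t=6:+1/4976640 t=7:−1/87091200 = -1/9676800
(3j)²=360/46189 [(8 7 5; 0 0 0)], sign=+1
Σ_t [1,5]: t=1:−1/6270566400 t=2:+1/58060800 t=3:−1/5806080 t=4:+1/3732480 t=5:−1/16588800 = 47/895795200
(3j)²=15463/3325608 [(8 7 5; 1 -2 1)], sign=+1
⇒ 4πI² = 1159725/11408683
I = (+1)√(1159725/11408683/(4π)) = 0.08994040
No selection rule forces the value: the integral is nonzero (none).

0.089940 (none)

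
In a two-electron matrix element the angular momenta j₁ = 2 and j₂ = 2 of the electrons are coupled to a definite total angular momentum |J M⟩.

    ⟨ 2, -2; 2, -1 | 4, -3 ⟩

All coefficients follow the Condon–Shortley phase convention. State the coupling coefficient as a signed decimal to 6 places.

triangle: 0!*4!*4!/9! = 576/362880
(j±m)!: 0!*4!*1!*3!*1!*7! = 725760
prefactor² = (2J+1)*Δ*N² = 10368
  k=0: +1/(0!*0!*4!*1!*0!*3!) = 1/144
Σ = 1/144  ⇒  CG² = 10368*(1/144)² = 1/2
CG = +√(1/2) = +0.707107

+√(1/2) ≈ +0.707107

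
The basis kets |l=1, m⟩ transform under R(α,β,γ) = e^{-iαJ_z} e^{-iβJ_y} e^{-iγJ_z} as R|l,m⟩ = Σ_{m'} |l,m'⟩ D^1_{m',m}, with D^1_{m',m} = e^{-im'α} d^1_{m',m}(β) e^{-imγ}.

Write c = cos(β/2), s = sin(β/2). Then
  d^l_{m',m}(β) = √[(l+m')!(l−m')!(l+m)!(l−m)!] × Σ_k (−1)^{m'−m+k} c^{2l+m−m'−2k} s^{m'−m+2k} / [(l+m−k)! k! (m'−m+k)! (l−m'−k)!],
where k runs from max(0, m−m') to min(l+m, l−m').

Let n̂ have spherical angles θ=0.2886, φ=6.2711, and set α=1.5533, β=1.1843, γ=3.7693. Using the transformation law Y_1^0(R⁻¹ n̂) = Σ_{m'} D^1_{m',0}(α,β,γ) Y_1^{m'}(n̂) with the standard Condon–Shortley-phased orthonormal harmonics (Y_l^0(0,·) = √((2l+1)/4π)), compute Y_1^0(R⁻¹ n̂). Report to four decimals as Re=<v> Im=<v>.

Re=0.1773 Im=0.0000

Need the full column D^1_{m',0} for m'=−1..1 at α=1.5533, β=1.1843, γ=3.7693.
cos(β/2)=0.829743, sin(β/2)=0.558146
d^1_{-1,0}: single k=1 term ⇒ +0.654947;  D = +0.011459+0.654847i
d^1_{0,0}: k∈[0..1] ⇒ +0.688473 -0.311527 = +0.376946;  D = +0.376946+0.000000i
d^1_{1,0}: single k=0 term ⇒ -0.654947;  D = -0.011459+0.654847i
Y_1^{m'}(θ=0.2886,φ=6.2711) and Σ D·Y over m':
  (+0.0115+0.6548i)·(+0.0983+0.0012i)  (+0.3769+0.0000i)·(+0.4684+0.0000i)  (-0.0115+0.6548i)·(-0.0983+0.0012i)
Y_1^0(R⁻¹ n̂) = +0.177257+0.000000i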